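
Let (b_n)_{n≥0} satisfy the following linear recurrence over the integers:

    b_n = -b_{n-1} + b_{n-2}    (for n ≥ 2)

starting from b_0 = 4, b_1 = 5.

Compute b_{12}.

b_2 = -1·5 + 1·4 = -1
b_3 = -1·-1 + 1·5 = 6
b_4 = -1·6 + 1·-1 = -7
b_5 = -1·-7 + 1·6 = 13
b_6 = -1·13 + 1·-7 = -20
b_7 = -1·-20 + 1·13 = 33
b_8 = -1·33 + 1·-20 = -53
b_9 = -1·-53 + 1·33 = 86
b_10 = -1·86 + 1·-53 = -139
b_11 = -1·-139 + 1·86 = 225
b_12 = -1·225 + 1·-139 = -364

-364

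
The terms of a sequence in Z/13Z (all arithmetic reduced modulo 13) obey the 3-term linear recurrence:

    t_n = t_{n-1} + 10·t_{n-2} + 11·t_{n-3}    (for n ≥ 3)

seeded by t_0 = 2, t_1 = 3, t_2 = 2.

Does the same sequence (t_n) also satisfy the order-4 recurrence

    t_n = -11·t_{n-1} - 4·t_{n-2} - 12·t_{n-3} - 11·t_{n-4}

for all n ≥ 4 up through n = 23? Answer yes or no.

Terms t_0..t_23: 2, 3, 2, 2, 3, 6, 6, 8, 4, 7, 5, 2, 12, 9, 8, 9, 6, 2, 5, 0, 7, 10, 2, 10
n=4: candidate gives 3, actual t_4 = 3 ✓
n=5: candidate gives 6, actual t_5 = 6 ✓
n=6: candidate gives 6, actual t_6 = 6 ✓
n=7: candidate gives 8, actual t_7 = 8 ✓
n=8: candidate gives 4, actual t_8 = 4 ✓
n=9: candidate gives 7, actual t_9 = 7 ✓
n=10: candidate gives 5, actual t_10 = 5 ✓
n=11: candidate gives 2, actual t_11 = 2 ✓
n=12: candidate gives 12, actual t_12 = 12 ✓
n=13: candidate gives 9, actual t_13 = 9 ✓
n=14: candidate gives 8, actual t_14 = 8 ✓
n=15: candidate gives 9, actual t_15 = 9 ✓
n=16: candidate gives 6, actual t_16 = 6 ✓
n=17: candidate gives 2, actual t_17 = 2 ✓
n=18: candidate gives 5, actual t_18 = 5 ✓
n=19: candidate gives 0, actual t_19 = 0 ✓
n=20: candidate gives 7, actual t_20 = 7 ✓
n=21: candidate gives 10, actual t_21 = 10 ✓
n=22: candidate gives 2, actual t_22 = 2 ✓
n=23: candidate gives 10, actual t_23 = 10 ✓

yes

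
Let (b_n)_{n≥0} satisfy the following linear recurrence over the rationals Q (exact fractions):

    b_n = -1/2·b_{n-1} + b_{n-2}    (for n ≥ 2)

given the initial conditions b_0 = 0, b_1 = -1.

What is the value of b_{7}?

-181/64

b_2 = -1/2·-1 + 1·0 = 1/2
b_3 = -1/2·1/2 + 1·-1 = -5/4
b_4 = -1/2·-5/4 + 1·1/2 = 9/8
b_5 = -1/2·9/8 + 1·-5/4 = -29/16
b_6 = -1/2·-29/16 + 1·9/8 = 65/32
b_7 = -1/2·65/32 + 1·-29/16 = -181/64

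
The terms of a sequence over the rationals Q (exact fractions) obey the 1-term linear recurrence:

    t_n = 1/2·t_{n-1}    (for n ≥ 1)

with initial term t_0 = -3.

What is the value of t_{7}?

-3/128

t_1 = 1/2·-3 = -3/2
t_2 = 1/2·-3/2 = -3/4
t_3 = 1/2·-3/4 = -3/8
t_4 = 1/2·-3/8 = -3/16
t_5 = 1/2·-3/16 = -3/32
t_6 = 1/2·-3/32 = -3/64
t_7 = 1/2·-3/64 = -3/128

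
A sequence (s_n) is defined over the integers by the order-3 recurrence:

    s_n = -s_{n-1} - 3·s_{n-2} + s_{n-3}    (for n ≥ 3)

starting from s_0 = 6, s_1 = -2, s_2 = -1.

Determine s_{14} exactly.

s_3 = -1·-1 + -3·-2 + 1·6 = 13
s_4 = -1·13 + -3·-1 + 1·-2 = -12
s_5 = -1·-12 + -3·13 + 1·-1 = -28
s_6 = -1·-28 + -3·-12 + 1·13 = 77
s_7 = -1·77 + -3·-28 + 1·-12 = -5
s_8 = -1·-5 + -3·77 + 1·-28 = -254
s_9 = -1·-254 + -3·-5 + 1·77 = 346
s_10 = -1·346 + -3·-254 + 1·-5 = 411
s_11 = -1·411 + -3·346 + 1·-254 = -1703
s_12 = -1·-1703 + -3·411 + 1·346 = 816
s_13 = -1·816 + -3·-1703 + 1·411 = 4704
s_14 = -1·4704 + -3·816 + 1·-1703 = -8855

-8855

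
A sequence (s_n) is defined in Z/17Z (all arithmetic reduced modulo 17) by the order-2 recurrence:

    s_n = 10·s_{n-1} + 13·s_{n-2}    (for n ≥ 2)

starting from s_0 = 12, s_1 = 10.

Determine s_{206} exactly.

s_2 = 10·10 + 13·12 = 1
s_3 = 10·1 + 13·10 = 4
s_4 = 10·4 + 13·1 = 2
s_5 = 10·2 + 13·4 = 4
s_6 = 10·4 + 13·2 = 15
s_7 = 10·15 + 13·4 = 15
s_8 = 10·15 + 13·15 = 5
s_9 = 10·5 + 13·15 = 7
s_10 = 10·7 + 13·5 = 16
s_11 = 10·16 + 13·7 = 13
s_12 = 10·13 + 13·16 = 15
s_13 = 10·15 + 13·13 = 13
s_14 = 10·13 + 13·15 = 2
s_15 = 10·2 + 13·13 = 2
s_16 = 10·2 + 13·2 = 12
s_17 = 10·12 + 13·2 = 10
(s_16, s_17) = (12, 10) = (s_0, s_1), so the sequence has period 16.
206 ≡ 14 (mod 16), hence s_206 = s_14 = 2.

2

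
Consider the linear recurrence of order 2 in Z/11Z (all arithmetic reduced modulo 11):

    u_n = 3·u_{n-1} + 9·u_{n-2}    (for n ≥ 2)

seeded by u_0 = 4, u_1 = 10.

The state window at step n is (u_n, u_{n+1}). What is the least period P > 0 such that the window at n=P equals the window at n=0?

n=0: window = (4, 10)
n=1: window = (10, 0)
n=2: window = (0, 2)
n=3: window = (2, 6)
n=4: window = (6, 3)
n=5: window = (3, 8)
n=6: window = (8, 7)
n=7: window = (7, 5)
n=8: window = (5, 1)
n=9: window = (1, 4)
n=10: window = (4, 10)
window at n=10 equals window at n=0 → period = 10

10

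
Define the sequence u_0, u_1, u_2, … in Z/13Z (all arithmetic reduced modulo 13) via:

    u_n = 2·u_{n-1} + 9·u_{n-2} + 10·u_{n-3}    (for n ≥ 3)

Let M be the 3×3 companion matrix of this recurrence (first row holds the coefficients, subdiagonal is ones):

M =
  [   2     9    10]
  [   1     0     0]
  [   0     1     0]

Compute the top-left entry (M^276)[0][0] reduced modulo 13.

8

(M^276)[0][0] is the top entry after applying M 276 times to the unit state (1, 0, 0). Equivalently it is h_{278} for the auxiliary sequence (h_n) obeying the same recurrence with h_2 = 1 and h_i = 0 for 0 ≤ i < 2:
h_3 = 2·1 + 9·0 + 10·0 = 2
h_4 = 2·2 + 9·1 + 10·0 = 0
h_5 = 2·0 + 9·2 + 10·1 = 2
h_6 = 2·2 + 9·0 + 10·2 = 11
h_7 = 2·11 + 9·2 + 10·0 = 1
h_8 = 2·1 + 9·11 + 10·2 = 4
Continuing the recurrence:
  h_9 = 10;  h_10 = 1;  h_11 = 2;  h_12 = 9;  h_13 = 7;  h_14 = 11
  h_15 = 6;  h_16 = 12;  h_17 = 6;  h_18 = 11;  h_19 = 1;  h_20 = 5
  h_21 = 12;  h_22 = 1;  h_23 = 4;  h_24 = 7;  h_25 = 8;  h_26 = 2
  h_27 = 3;  h_28 = 0;  h_29 = 8;  h_30 = 7;  h_31 = 8;  h_32 = 3
  h_33 = 5;  h_34 = 0;  h_35 = 10;  h_36 = 5;  h_37 = 9;  h_38 = 7
  h_39 = 2;  h_40 = 1;  h_41 = 12;  h_42 = 1;  h_43 = 3;  h_44 = 5
  h_45 = 8;  h_46 = 0;  h_47 = 5;  h_48 = 12;  h_49 = 4;  h_50 = 10
  h_51 = 7;  h_52 = 1;  h_53 = 9;  h_54 = 6;  h_55 = 12;  h_56 = 12
  h_57 = 10;  h_58 = 1;  h_59 = 4;  h_60 = 0;  h_61 = 7;  h_62 = 2
  h_63 = 2;  h_64 = 1;  h_65 = 1;  h_66 = 5;  h_67 = 3;  h_68 = 9
  h_69 = 4;  h_70 = 2;  h_71 = 0;  h_72 = 6;  h_73 = 6;  h_74 = 1
  h_75 = 12;  h_76 = 2;  h_77 = 5;  h_78 = 5;  h_79 = 10;  h_80 = 11
  h_81 = 6;  h_82 = 3;  h_83 = 1;  h_84 = 11;  h_85 = 9;  h_86 = 10
  h_87 = 3;  h_88 = 4;  h_89 = 5;  h_90 = 11;  h_91 = 3;  h_92 = 12
  h_93 = 5;  h_94 = 5;  h_95 = 6;  h_96 = 3;  h_97 = 6;  h_98 = 8
  h_99 = 9;  h_100 = 7;  h_101 = 6;  h_102 = 9;  h_103 = 12;  h_104 = 9
  h_105 = 8;  h_106 = 9;  h_107 = 11;  h_108 = 1;  h_109 = 9;  h_110 = 7
  h_111 = 1;  h_112 = 12;  h_113 = 12;  h_114 = 12;  h_115 = 5;  h_116 = 4
  h_117 = 4;  h_118 = 3;  h_119 = 4;  h_120 = 10;  h_121 = 8;  h_122 = 3
  h_123 = 9;  h_124 = 8;  h_125 = 10;  h_126 = 0;  h_127 = 1;  h_128 = 11
  h_129 = 5;  h_130 = 2;  h_131 = 3;  h_132 = 9;  h_133 = 0;  h_134 = 7
  h_135 = 0;  h_136 = 11;  h_137 = 1;  h_138 = 10;  h_139 = 9;  h_140 = 1
  h_141 = 1;  h_142 = 10;  h_143 = 0;  h_144 = 9;  h_145 = 1;  h_146 = 5
  h_147 = 5;  h_148 = 0;  h_149 = 4;  h_150 = 6;  h_151 = 9;  h_152 = 8
  h_153 = 1;  h_154 = 8;  h_155 = 1;  h_156 = 6;  h_157 = 10;  h_158 = 6
  h_159 = 6;  h_160 = 10;  h_161 = 4;  h_162 = 2;  h_163 = 10;  h_164 = 0
  h_165 = 6;  h_166 = 8;  h_167 = 5;  h_168 = 12;  h_169 = 6;  h_170 = 1
  h_171 = 7;  h_172 = 5;  h_173 = 5;  h_174 = 8;  h_175 = 7;  h_176 = 6
  h_177 = 12;  h_178 = 5;  h_179 = 9;  h_180 = 1;  h_181 = 3;  h_182 = 1
  h_183 = 0;  h_184 = 0;  h_185 = 10;  h_186 = 7;  h_187 = 0;  h_188 = 7
  h_189 = 6;  h_190 = 10;  h_191 = 1;  h_192 = 9;  h_193 = 10;  h_194 = 7
  h_195 = 12;  h_196 = 5;  h_197 = 6;  h_198 = 8;  h_199 = 3;  h_200 = 8
  h_201 = 6;  h_202 = 10;  h_203 = 11;  h_204 = 3;  h_205 = 10;  h_206 = 1
  h_207 = 5;  h_208 = 2;  h_209 = 7;  h_210 = 4;  h_211 = 0;  h_212 = 2
  h_213 = 5;  h_214 = 2;  h_215 = 4;  h_216 = 11;  h_217 = 0;  h_218 = 9
  h_219 = 11;  h_220 = 12;  h_221 = 5;  h_222 = 7;  h_223 = 10;  h_224 = 3
  h_225 = 10;  h_226 = 4;  h_227 = 11;  h_228 = 2;  h_229 = 0;  h_230 = 11
  h_231 = 3;  h_232 = 1;  h_233 = 9;  h_234 = 5;  h_235 = 10;  h_236 = 12
  h_237 = 8;  h_238 = 3;  h_239 = 3;  h_240 = 9;  h_241 = 10;  h_242 = 1
  h_243 = 0;  h_244 = 5;  h_245 = 7;  h_246 = 7;  h_247 = 10;  h_248 = 10
  h_249 = 11;  h_250 = 4;  h_251 = 12;  h_252 = 1;  h_253 = 7;  h_254 = 0
  h_255 = 8;  h_256 = 8;  h_257 = 10;  h_258 = 3;  h_259 = 7;  h_260 = 11
  h_261 = 11;  h_262 = 9;  h_263 = 6;  h_264 = 8;  h_265 = 4;  h_266 = 10
  h_267 = 6;  h_268 = 12;  h_269 = 9;  h_270 = 4;  h_271 = 1;  h_272 = 11
  h_273 = 6;  h_274 = 4;  h_275 = 3;  h_276 = 11
h_277 = 2·11 + 9·3 + 10·4 = 11
h_278 = 2·11 + 9·11 + 10·3 = 8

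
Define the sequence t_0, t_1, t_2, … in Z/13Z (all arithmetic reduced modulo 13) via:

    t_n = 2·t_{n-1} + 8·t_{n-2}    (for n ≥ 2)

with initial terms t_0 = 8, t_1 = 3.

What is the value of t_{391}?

5

t_2 = 2·3 + 8·8 = 5
t_3 = 2·5 + 8·3 = 8
t_4 = 2·8 + 8·5 = 4
t_5 = 2·4 + 8·8 = 7
t_6 = 2·7 + 8·4 = 7
t_7 = 2·7 + 8·7 = 5
t_8 = 2·5 + 8·7 = 1
t_9 = 2·1 + 8·5 = 3
t_10 = 2·3 + 8·1 = 1
t_11 = 2·1 + 8·3 = 0
t_12 = 2·0 + 8·1 = 8
t_13 = 2·8 + 8·0 = 3
(t_12, t_13) = (8, 3) = (t_0, t_1), so the sequence has period 12.
391 ≡ 7 (mod 12), hence t_391 = t_7 = 5.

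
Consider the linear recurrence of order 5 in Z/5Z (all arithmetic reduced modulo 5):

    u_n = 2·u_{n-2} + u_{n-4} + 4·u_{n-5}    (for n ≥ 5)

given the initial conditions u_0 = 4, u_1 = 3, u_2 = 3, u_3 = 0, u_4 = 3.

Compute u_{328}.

u_5 = 0·3 + 2·0 + 0·3 + 1·3 + 4·4 = 4
u_6 = 0·4 + 2·3 + 0·0 + 1·3 + 4·3 = 1
u_7 = 0·1 + 2·4 + 0·3 + 1·0 + 4·3 = 0
u_8 = 0·0 + 2·1 + 0·4 + 1·3 + 4·0 = 0
u_9 = 0·0 + 2·0 + 0·1 + 1·4 + 4·3 = 1
u_10 = 0·1 + 2·0 + 0·0 + 1·1 + 4·4 = 2
Continuing the recurrence:
  u_11 = 1;  u_12 = 4;  u_13 = 3;  u_14 = 4;  u_15 = 0;  u_16 = 1
  u_17 = 4;  u_18 = 3;  u_19 = 4;  u_20 = 2;  u_21 = 1;  u_22 = 3
  u_23 = 3;  u_24 = 4;  u_25 = 0;  u_26 = 0;  u_27 = 0;  u_28 = 1
  u_29 = 1;  u_30 = 2;  u_31 = 2;  u_32 = 0;  u_33 = 4;  u_34 = 1
  u_35 = 3;  u_36 = 0;  u_37 = 0;  u_38 = 2;  u_39 = 2;  u_40 = 1
  u_41 = 4;  u_42 = 4;  u_43 = 3;  u_44 = 2;  u_45 = 4;  u_46 = 4
  u_47 = 2;  u_48 = 2;  u_49 = 1;  u_50 = 4;  u_51 = 0;  u_52 = 3
  u_53 = 4;  u_54 = 4;  u_55 = 4;  u_56 = 1;  u_57 = 4;  u_58 = 2
  u_59 = 3;  u_60 = 1;  u_61 = 4;  u_62 = 0;  u_63 = 4;  u_64 = 3
  u_65 = 1;  u_66 = 2;  u_67 = 1;  u_68 = 3;  u_69 = 0;  u_70 = 2
  u_71 = 4;  u_72 = 1;  u_73 = 0;  u_74 = 4;  u_75 = 2;  u_76 = 0
  u_77 = 3;  u_78 = 4;  u_79 = 4;  u_80 = 1;  u_81 = 1;  u_82 = 3
  u_83 = 2;  u_84 = 3;  u_85 = 4;  u_86 = 3;  u_87 = 2;  u_88 = 2
  u_89 = 0;  u_90 = 3;  u_91 = 4;  u_92 = 1;  u_93 = 1;  u_94 = 0
  u_95 = 3;  u_96 = 2;  u_97 = 1;  u_98 = 3;  u_99 = 0;  u_100 = 0
  u_101 = 4;  u_102 = 2;  u_103 = 0;  u_104 = 4;  u_105 = 4;  u_106 = 1
  u_107 = 1;  u_108 = 1;  u_109 = 2;  u_110 = 4;  u_111 = 4;  u_112 = 3
  u_113 = 4;  u_114 = 3;  u_115 = 3;  u_116 = 0;  u_117 = 2;  u_118 = 4
  u_119 = 4;  u_120 = 0;  u_121 = 0;  u_122 = 2;  u_123 = 0;  u_124 = 0
  u_125 = 0;  u_126 = 2;  u_127 = 3;  u_128 = 4;  u_129 = 1;  u_130 = 0
  u_131 = 3;  u_132 = 1;  u_133 = 3;  u_134 = 1;  u_135 = 4;  u_136 = 0
  u_137 = 0;  u_138 = 3;  u_139 = 3;  u_140 = 2;  u_141 = 1;  u_142 = 2
  u_143 = 2;  u_144 = 3;  u_145 = 3;  u_146 = 2;  u_147 = 1;  u_148 = 0
  u_149 = 2;  u_150 = 4;  u_151 = 3;  u_152 = 2;  u_153 = 3;  u_154 = 1
  u_155 = 0;  u_156 = 1;  u_157 = 1;  u_158 = 0;  u_159 = 1;  u_160 = 1
  u_161 = 2;  u_162 = 1;  u_163 = 0;  u_164 = 2;  u_165 = 1;  u_166 = 3
  u_167 = 1;  u_168 = 3;  u_169 = 1;  u_170 = 3;  u_171 = 0;  u_172 = 3
  u_173 = 3;  u_174 = 3;  u_175 = 3;  u_176 = 4;  u_177 = 1;  u_178 = 3
  u_179 = 2;  u_180 = 2;  u_181 = 1;  u_182 = 1;  u_183 = 1;  u_184 = 2
  u_185 = 1;  u_186 = 4;  u_187 = 2;  u_188 = 4;  u_189 = 3;  u_190 = 1
  u_191 = 4;  u_192 = 4;  u_193 = 2;  u_194 = 1;  u_195 = 2;  u_196 = 2
  u_197 = 2;  u_198 = 3;  u_199 = 0;  u_200 = 1;  u_201 = 0;  u_202 = 3
  u_203 = 2;  u_204 = 2;  u_205 = 3;  u_206 = 2;  u_207 = 0;  u_208 = 4
  u_209 = 1;  u_210 = 2;  u_211 = 0;  u_212 = 3;  u_213 = 2;  u_214 = 2
  u_215 = 2;  u_216 = 2;  u_217 = 3;  u_218 = 4;  u_219 = 1;  u_220 = 3
  u_221 = 3;  u_222 = 2;  u_223 = 3;  u_224 = 1;  u_225 = 1;  u_226 = 1
  u_227 = 3;  u_228 = 0;  u_229 = 1;  u_230 = 0;  u_231 = 4;  u_232 = 2
  u_233 = 4;  u_234 = 3;  u_235 = 2;  u_236 = 4;  u_237 = 1;  u_238 = 2
  u_239 = 1;  u_240 = 1;  u_241 = 4;  u_242 = 3;  u_243 = 2;  u_244 = 1
  u_245 = 2;  u_246 = 1;  u_247 = 3;  u_248 = 1;  u_249 = 2;  u_250 = 1
  u_251 = 1;  u_252 = 0;  u_253 = 3;  u_254 = 4;  u_255 = 1;  u_256 = 2
  u_257 = 0;  u_258 = 0;  u_259 = 2;  u_260 = 1;  u_261 = 2;  u_262 = 2
  u_263 = 1;  u_264 = 3;  u_265 = 3;  u_266 = 1;  u_267 = 0;  u_268 = 4
  u_269 = 0;  u_270 = 1;  u_271 = 4;  u_272 = 1;  u_273 = 4;  u_274 = 3
  u_275 = 1;  u_276 = 3;  u_277 = 0;  u_278 = 0;  u_279 = 3;  u_280 = 2
  u_281 = 3;  u_282 = 4;  u_283 = 4;  u_284 = 2;  u_285 = 4;  u_286 = 0
  u_287 = 3;  u_288 = 3;  u_289 = 3;  u_290 = 2;  u_291 = 4;  u_292 = 4
  u_293 = 3;  u_294 = 2;  u_295 = 3;  u_296 = 4;  u_297 = 0;  u_298 = 2
  u_299 = 1;  u_300 = 0;  u_301 = 3;  u_302 = 2;  u_303 = 0;  u_304 = 3
  u_305 = 3;  u_306 = 0;  u_307 = 4;  u_308 = 3;  u_309 = 3;  u_310 = 3
  u_311 = 0;  u_312 = 0;  u_313 = 0;  u_314 = 0;  u_315 = 2;  u_316 = 0
  u_317 = 4;  u_318 = 0;  u_319 = 0;  u_320 = 3;  u_321 = 4;  u_322 = 2
  u_323 = 3;  u_324 = 2;  u_325 = 2;  u_326 = 2
u_327 = 0·2 + 2·2 + 0·2 + 1·3 + 4·2 = 0
u_328 = 0·0 + 2·2 + 0·2 + 1·2 + 4·3 = 3

3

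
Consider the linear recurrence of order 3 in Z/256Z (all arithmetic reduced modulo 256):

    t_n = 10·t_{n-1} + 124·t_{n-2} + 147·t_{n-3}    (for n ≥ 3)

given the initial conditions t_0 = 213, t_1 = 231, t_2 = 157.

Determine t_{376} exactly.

t_3 = 10·157 + 124·231 + 147·213 = 85
t_4 = 10·85 + 124·157 + 147·231 = 3
t_5 = 10·3 + 124·85 + 147·157 = 113
t_6 = 10·113 + 124·3 + 147·85 = 173
t_7 = 10·173 + 124·113 + 147·3 = 55
t_8 = 10·55 + 124·173 + 147·113 = 213
Continuing the recurrence:
  t_9 = 77;  t_10 = 195;  t_11 = 57;  t_12 = 229;  t_13 = 135;  t_14 = 237
  t_15 = 37;  t_16 = 195;  t_17 = 161;  t_18 = 253;  t_19 = 215;  t_20 = 101
  t_21 = 93;  t_22 = 3;  t_23 = 41;  t_24 = 117;  t_25 = 39;  t_26 = 189
  t_27 = 117;  t_28 = 131;  t_29 = 81;  t_30 = 205;  t_31 = 119;  t_32 = 117
  t_33 = 237;  t_34 = 67;  t_35 = 153;  t_36 = 133;  t_37 = 199;  t_38 = 13
  t_39 = 69;  t_40 = 67;  t_41 = 129;  t_42 = 29;  t_43 = 23;  t_44 = 5
  t_45 = 253;  t_46 = 131;  t_47 = 137;  t_48 = 21;  t_49 = 103;  t_50 = 221
  t_51 = 149;  t_52 = 3;  t_53 = 49;  t_54 = 237;  t_55 = 183;  t_56 = 21
  t_57 = 141;  t_58 = 195;  t_59 = 249;  t_60 = 37;  t_61 = 7;  t_62 = 45
  t_63 = 101;  t_64 = 195;  t_65 = 97;  t_66 = 61;  t_67 = 87;  t_68 = 165
  t_69 = 157;  t_70 = 3;  t_71 = 233;  t_72 = 181;  t_73 = 167;  t_74 = 253
  t_75 = 181;  t_76 = 131;  t_77 = 17;  t_78 = 13;  t_79 = 247;  t_80 = 181
  t_81 = 45;  t_82 = 67;  t_83 = 89;  t_84 = 197;  t_85 = 71;  t_86 = 77
  t_87 = 133;  t_88 = 67;  t_89 = 65;  t_90 = 93;  t_91 = 151;  t_92 = 69
  t_93 = 61;  t_94 = 131;  t_95 = 73;  t_96 = 85;  t_97 = 231;  t_98 = 29
  t_99 = 213;  t_100 = 3;  t_101 = 241;  t_102 = 45;  t_103 = 55;  t_104 = 85
  t_105 = 205;  t_106 = 195;  t_107 = 185;  t_108 = 101;  t_109 = 135;  t_110 = 109
  t_111 = 165;  t_112 = 195;  t_113 = 33;  t_114 = 125;  t_115 = 215;  t_116 = 229
  t_117 = 221;  t_118 = 3;  t_119 = 169;  t_120 = 245;  t_121 = 39;  t_122 = 61
  t_123 = 245;  t_124 = 131;  t_125 = 209;  t_126 = 77;  t_127 = 119;  t_128 = 245
  t_129 = 109;  t_130 = 67;  t_131 = 25;  t_132 = 5;  t_133 = 199;  t_134 = 141
  t_135 = 197;  t_136 = 67;  t_137 = 1;  t_138 = 157;  t_139 = 23;  t_140 = 133
  t_141 = 125;  t_142 = 131;  t_143 = 9;  t_144 = 149;  t_145 = 103;  t_146 = 93
  t_147 = 21;  t_148 = 3;  t_149 = 177;  t_150 = 109;  t_151 = 183;  t_152 = 149
  t_153 = 13;  t_154 = 195;  t_155 = 121;  t_156 = 165;  t_157 = 7;  t_158 = 173
  t_159 = 229;  t_160 = 195;  t_161 = 225;  t_162 = 189;  t_163 = 87;  t_164 = 37
  t_165 = 29;  t_166 = 3;  t_167 = 105;  t_168 = 53;  t_169 = 167;  t_170 = 125
  t_171 = 53;  t_172 = 131;  t_173 = 145;  t_174 = 141;  t_175 = 247;  t_176 = 53
  t_177 = 173;  t_178 = 67;  t_179 = 217;  t_180 = 69;  t_181 = 71;  t_182 = 205
  t_183 = 5;  t_184 = 67;  t_185 = 193;  t_186 = 221;  t_187 = 151;  t_188 = 197
  t_189 = 189;  t_190 = 131;  t_191 = 201;  t_192 = 213;  t_193 = 231;  t_194 = 157
  t_195 = 85;  t_196 = 3;  t_197 = 113;  t_198 = 173;  t_199 = 55;  t_200 = 213
  t_201 = 77;  t_202 = 195;  t_203 = 57;  t_204 = 229;  t_205 = 135;  t_206 = 237
  t_207 = 37;  t_208 = 195;  t_209 = 161;  t_210 = 253;  t_211 = 215;  t_212 = 101
  t_213 = 93;  t_214 = 3;  t_215 = 41;  t_216 = 117;  t_217 = 39;  t_218 = 189
  t_219 = 117;  t_220 = 131;  t_221 = 81;  t_222 = 205;  t_223 = 119;  t_224 = 117
  t_225 = 237;  t_226 = 67;  t_227 = 153;  t_228 = 133;  t_229 = 199;  t_230 = 13
  t_231 = 69;  t_232 = 67;  t_233 = 129;  t_234 = 29;  t_235 = 23;  t_236 = 5
  t_237 = 253;  t_238 = 131;  t_239 = 137;  t_240 = 21;  t_241 = 103;  t_242 = 221
  t_243 = 149;  t_244 = 3;  t_245 = 49;  t_246 = 237;  t_247 = 183;  t_248 = 21
  t_249 = 141;  t_250 = 195;  t_251 = 249;  t_252 = 37;  t_253 = 7;  t_254 = 45
  t_255 = 101;  t_256 = 195;  t_257 = 97;  t_258 = 61;  t_259 = 87;  t_260 = 165
  t_261 = 157;  t_262 = 3;  t_263 = 233;  t_264 = 181;  t_265 = 167;  t_266 = 253
  t_267 = 181;  t_268 = 131;  t_269 = 17;  t_270 = 13;  t_271 = 247;  t_272 = 181
  t_273 = 45;  t_274 = 67;  t_275 = 89;  t_276 = 197;  t_277 = 71;  t_278 = 77
  t_279 = 133;  t_280 = 67;  t_281 = 65;  t_282 = 93;  t_283 = 151;  t_284 = 69
  t_285 = 61;  t_286 = 131;  t_287 = 73;  t_288 = 85;  t_289 = 231;  t_290 = 29
  t_291 = 213;  t_292 = 3;  t_293 = 241;  t_294 = 45;  t_295 = 55;  t_296 = 85
  t_297 = 205;  t_298 = 195;  t_299 = 185;  t_300 = 101;  t_301 = 135;  t_302 = 109
  t_303 = 165;  t_304 = 195;  t_305 = 33;  t_306 = 125;  t_307 = 215;  t_308 = 229
  t_309 = 221;  t_310 = 3;  t_311 = 169;  t_312 = 245;  t_313 = 39;  t_314 = 61
  t_315 = 245;  t_316 = 131;  t_317 = 209;  t_318 = 77;  t_319 = 119;  t_320 = 245
  t_321 = 109;  t_322 = 67;  t_323 = 25;  t_324 = 5;  t_325 = 199;  t_326 = 141
  t_327 = 197;  t_328 = 67;  t_329 = 1;  t_330 = 157;  t_331 = 23;  t_332 = 133
  t_333 = 125;  t_334 = 131;  t_335 = 9;  t_336 = 149;  t_337 = 103;  t_338 = 93
  t_339 = 21;  t_340 = 3;  t_341 = 177;  t_342 = 109;  t_343 = 183;  t_344 = 149
  t_345 = 13;  t_346 = 195;  t_347 = 121;  t_348 = 165;  t_349 = 7;  t_350 = 173
  t_351 = 229;  t_352 = 195;  t_353 = 225;  t_354 = 189;  t_355 = 87;  t_356 = 37
  t_357 = 29;  t_358 = 3;  t_359 = 105;  t_360 = 53;  t_361 = 167;  t_362 = 125
  t_363 = 53;  t_364 = 131;  t_365 = 145;  t_366 = 141;  t_367 = 247;  t_368 = 53
  t_369 = 173;  t_370 = 67;  t_371 = 217;  t_372 = 69;  t_373 = 71;  t_374 = 205
t_375 = 10·205 + 124·71 + 147·69 = 5
t_376 = 10·5 + 124·205 + 147·71 = 67

67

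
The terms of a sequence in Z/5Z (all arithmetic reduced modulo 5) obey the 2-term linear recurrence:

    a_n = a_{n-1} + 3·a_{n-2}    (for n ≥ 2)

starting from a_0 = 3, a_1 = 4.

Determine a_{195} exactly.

a_2 = 1·4 + 3·3 = 3
a_3 = 1·3 + 3·4 = 0
a_4 = 1·0 + 3·3 = 4
a_5 = 1·4 + 3·0 = 4
a_6 = 1·4 + 3·4 = 1
a_7 = 1·1 + 3·4 = 3
a_8 = 1·3 + 3·1 = 1
a_9 = 1·1 + 3·3 = 0
a_10 = 1·0 + 3·1 = 3
a_11 = 1·3 + 3·0 = 3
a_12 = 1·3 + 3·3 = 2
a_13 = 1·2 + 3·3 = 1
a_14 = 1·1 + 3·2 = 2
a_15 = 1·2 + 3·1 = 0
a_16 = 1·0 + 3·2 = 1
a_17 = 1·1 + 3·0 = 1
a_18 = 1·1 + 3·1 = 4
a_19 = 1·4 + 3·1 = 2
a_20 = 1·2 + 3·4 = 4
a_21 = 1·4 + 3·2 = 0
a_22 = 1·0 + 3·4 = 2
a_23 = 1·2 + 3·0 = 2
a_24 = 1·2 + 3·2 = 3
a_25 = 1·3 + 3·2 = 4
(a_24, a_25) = (3, 4) = (a_0, a_1), so the sequence has period 24.
195 ≡ 3 (mod 24), hence a_195 = a_3 = 0.

0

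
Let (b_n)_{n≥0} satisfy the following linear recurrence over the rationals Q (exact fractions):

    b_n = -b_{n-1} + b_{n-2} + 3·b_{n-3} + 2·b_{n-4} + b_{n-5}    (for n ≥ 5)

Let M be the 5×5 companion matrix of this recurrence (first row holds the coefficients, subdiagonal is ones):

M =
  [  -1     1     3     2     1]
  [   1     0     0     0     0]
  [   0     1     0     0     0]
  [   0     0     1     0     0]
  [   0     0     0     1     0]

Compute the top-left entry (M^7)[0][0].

9

(M^7)[0][0] is the top entry after applying M 7 times to the unit state (1, 0, 0, 0, 0). Equivalently it is h_{11} for the auxiliary sequence (h_n) obeying the same recurrence with h_4 = 1 and h_i = 0 for 0 ≤ i < 4:
h_5 = -1·1 + 1·0 + 3·0 + 2·0 + 1·0 = -1
h_6 = -1·-1 + 1·1 + 3·0 + 2·0 + 1·0 = 2
h_7 = -1·2 + 1·-1 + 3·1 + 2·0 + 1·0 = 0
h_8 = -1·0 + 1·2 + 3·-1 + 2·1 + 1·0 = 1
h_9 = -1·1 + 1·0 + 3·2 + 2·-1 + 1·1 = 4
h_10 = -1·4 + 1·1 + 3·0 + 2·2 + 1·-1 = 0
h_11 = -1·0 + 1·4 + 3·1 + 2·0 + 1·2 = 9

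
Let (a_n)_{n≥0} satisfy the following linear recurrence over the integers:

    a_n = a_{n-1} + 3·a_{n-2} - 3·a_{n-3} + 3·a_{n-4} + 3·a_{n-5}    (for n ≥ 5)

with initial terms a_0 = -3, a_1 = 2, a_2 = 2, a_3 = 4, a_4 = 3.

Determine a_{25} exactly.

46775826

a_5 = 1·3 + 3·4 + -3·2 + 3·2 + 3·-3 = 6
a_6 = 1·6 + 3·3 + -3·4 + 3·2 + 3·2 = 15
a_7 = 1·15 + 3·6 + -3·3 + 3·4 + 3·2 = 42
a_8 = 1·42 + 3·15 + -3·6 + 3·3 + 3·4 = 90
a_9 = 1·90 + 3·42 + -3·15 + 3·6 + 3·3 = 198
a_10 = 1·198 + 3·90 + -3·42 + 3·15 + 3·6 = 405
a_11 = 1·405 + 3·198 + -3·90 + 3·42 + 3·15 = 900
a_12 = 1·900 + 3·405 + -3·198 + 3·90 + 3·42 = 1917
a_13 = 1·1917 + 3·900 + -3·405 + 3·198 + 3·90 = 4266
a_14 = 1·4266 + 3·1917 + -3·900 + 3·405 + 3·198 = 9126
a_15 = 1·9126 + 3·4266 + -3·1917 + 3·900 + 3·405 = 20088
a_16 = 1·20088 + 3·9126 + -3·4266 + 3·1917 + 3·900 = 43119
a_17 = 1·43119 + 3·20088 + -3·9126 + 3·4266 + 3·1917 = 94554
a_18 = 1·94554 + 3·43119 + -3·20088 + 3·9126 + 3·4266 = 203823
a_19 = 1·203823 + 3·94554 + -3·43119 + 3·20088 + 3·9126 = 445770
a_20 = 1·445770 + 3·203823 + -3·94554 + 3·43119 + 3·20088 = 963198
a_21 = 1·963198 + 3·445770 + -3·203823 + 3·94554 + 3·43119 = 2102058
a_22 = 1·2102058 + 3·963198 + -3·445770 + 3·203823 + 3·94554 = 4549473
a_23 = 1·4549473 + 3·2102058 + -3·963198 + 3·445770 + 3·203823 = 9914832
a_24 = 1·9914832 + 3·4549473 + -3·2102058 + 3·963198 + 3·445770 = 21483981
a_25 = 1·21483981 + 3·9914832 + -3·4549473 + 3·2102058 + 3·963198 = 46775826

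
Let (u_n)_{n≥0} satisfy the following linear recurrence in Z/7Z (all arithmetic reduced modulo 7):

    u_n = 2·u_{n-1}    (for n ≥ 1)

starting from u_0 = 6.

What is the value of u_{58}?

u_1 = 2·6 = 5
u_2 = 2·5 = 3
u_3 = 2·3 = 6
(u_3) = (6) = (u_0), so the sequence has period 3.
58 ≡ 1 (mod 3), hence u_58 = u_1 = 5.

5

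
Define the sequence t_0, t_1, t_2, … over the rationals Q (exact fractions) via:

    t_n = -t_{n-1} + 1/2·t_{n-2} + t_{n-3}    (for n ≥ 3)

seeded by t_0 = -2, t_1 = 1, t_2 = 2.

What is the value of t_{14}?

t_3 = -1·2 + 1/2·1 + 1·-2 = -7/2
t_4 = -1·-7/2 + 1/2·2 + 1·1 = 11/2
t_5 = -1·11/2 + 1/2·-7/2 + 1·2 = -21/4
t_6 = -1·-21/4 + 1/2·11/2 + 1·-7/2 = 9/2
t_7 = -1·9/2 + 1/2·-21/4 + 1·11/2 = -13/8
t_8 = -1·-13/8 + 1/2·9/2 + 1·-21/4 = -11/8
t_9 = -1·-11/8 + 1/2·-13/8 + 1·9/2 = 81/16
t_10 = -1·81/16 + 1/2·-11/8 + 1·-13/8 = -59/8
t_11 = -1·-59/8 + 1/2·81/16 + 1·-11/8 = 273/32
t_12 = -1·273/32 + 1/2·-59/8 + 1·81/16 = -229/32
t_13 = -1·-229/32 + 1/2·273/32 + 1·-59/8 = 259/64
t_14 = -1·259/64 + 1/2·-229/32 + 1·273/32 = 29/32

29/32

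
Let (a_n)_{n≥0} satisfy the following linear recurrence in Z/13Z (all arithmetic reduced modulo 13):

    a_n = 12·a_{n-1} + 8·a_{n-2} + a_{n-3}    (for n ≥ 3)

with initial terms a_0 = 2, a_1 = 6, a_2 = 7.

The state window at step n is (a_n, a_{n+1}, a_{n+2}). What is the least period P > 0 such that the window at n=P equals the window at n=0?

n=0: window = (2, 6, 7)
n=1: window = (6, 7, 4)
n=2: window = (7, 4, 6)
n=3: window = (4, 6, 7)
n=4: window = (6, 7, 6)
n=5: window = (7, 6, 4)
n=6: window = (6, 4, 12)
n=7: window = (4, 12, 0)
n=8: window = (12, 0, 9)
n=9: window = (0, 9, 3)
n=10: window = (9, 3, 4)
n=11: window = (3, 4, 3)
n=12: window = (4, 3, 6)
n=13: window = (3, 6, 9)
n=14: window = (6, 9, 3)
n=15: window = (9, 3, 10)
n=16: window = (3, 10, 10)
n=17: window = (10, 10, 8)
n=18: window = (10, 8, 4)
n=19: window = (8, 4, 5)
n=20: window = (4, 5, 9)
n=21: window = (5, 9, 9)
n=22: window = (9, 9, 3)
n=23: window = (9, 3, 0)
n=24: window = (3, 0, 7)
n=25: window = (0, 7, 9)
n=26: window = (7, 9, 8)
n=27: window = (9, 8, 6)
n=28: window = (8, 6, 2)
n=29: window = (6, 2, 2)
n=30: window = (2, 2, 7)
n=31: window = (2, 7, 11)
n=32: window = (7, 11, 8)
n=33: window = (11, 8, 9)
n=34: window = (8, 9, 1)
n=35: window = (9, 1, 1)
n=36: window = (1, 1, 3)
n=37: window = (1, 3, 6)
n=38: window = (3, 6, 6)
n=39: window = (6, 6, 6)
n=40: window = (6, 6, 9)
…
n=181: window = (6, 10, 2)
n=182: window = (10, 2, 6)
n=183: window = (2, 6, 7)
window at n=183 equals window at n=0 → period = 183

183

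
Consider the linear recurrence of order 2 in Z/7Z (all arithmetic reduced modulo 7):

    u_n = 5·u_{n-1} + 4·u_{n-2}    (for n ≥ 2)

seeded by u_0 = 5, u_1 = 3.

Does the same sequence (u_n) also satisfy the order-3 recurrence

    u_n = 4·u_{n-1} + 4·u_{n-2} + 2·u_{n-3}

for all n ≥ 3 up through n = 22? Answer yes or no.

no

Terms u_0..u_22: 5, 3, 0, 5, 4, 5, 6, 1, 1, 2, 0, 1, 5, 1, 4, 3, 3, 6, 0, 3, 1, 3, 5
n=3: candidate gives 1, actual u_3 = 5 ✗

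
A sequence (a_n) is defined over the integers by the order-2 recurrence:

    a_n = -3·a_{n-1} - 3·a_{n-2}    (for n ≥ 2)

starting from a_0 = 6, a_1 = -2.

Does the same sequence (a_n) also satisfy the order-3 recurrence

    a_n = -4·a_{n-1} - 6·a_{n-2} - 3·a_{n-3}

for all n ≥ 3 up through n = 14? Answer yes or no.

Terms a_0..a_14: 6, -2, -12, 42, -90, 144, -162, 54, 324, -1134, 2430, -3888, 4374, -1458, -8748
n=3: candidate gives 42, actual a_3 = 42 ✓
n=4: candidate gives -90, actual a_4 = -90 ✓
n=5: candidate gives 144, actual a_5 = 144 ✓
n=6: candidate gives -162, actual a_6 = -162 ✓
n=7: candidate gives 54, actual a_7 = 54 ✓
n=8: candidate gives 324, actual a_8 = 324 ✓
n=9: candidate gives -1134, actual a_9 = -1134 ✓
n=10: candidate gives 2430, actual a_10 = 2430 ✓
n=11: candidate gives -3888, actual a_11 = -3888 ✓
n=12: candidate gives 4374, actual a_12 = 4374 ✓
n=13: candidate gives -1458, actual a_13 = -1458 ✓
n=14: candidate gives -8748, actual a_14 = -8748 ✓

yes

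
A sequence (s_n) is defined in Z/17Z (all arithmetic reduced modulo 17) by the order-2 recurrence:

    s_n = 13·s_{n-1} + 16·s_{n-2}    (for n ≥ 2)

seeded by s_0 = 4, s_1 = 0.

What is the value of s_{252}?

4

s_2 = 13·0 + 16·4 = 13
s_3 = 13·13 + 16·0 = 16
s_4 = 13·16 + 16·13 = 8
s_5 = 13·8 + 16·16 = 3
s_6 = 13·3 + 16·8 = 14
s_7 = 13·14 + 16·3 = 9
s_8 = 13·9 + 16·14 = 1
s_9 = 13·1 + 16·9 = 4
s_10 = 13·4 + 16·1 = 0
(s_9, s_10) = (4, 0) = (s_0, s_1), so the sequence has period 9.
252 ≡ 0 (mod 9), hence s_252 = s_0 = 4.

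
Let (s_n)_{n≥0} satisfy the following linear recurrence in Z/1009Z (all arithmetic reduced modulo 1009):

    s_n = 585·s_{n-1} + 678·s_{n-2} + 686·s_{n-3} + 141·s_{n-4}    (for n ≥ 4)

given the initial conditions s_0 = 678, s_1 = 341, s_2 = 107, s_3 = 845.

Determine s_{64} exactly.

856

s_4 = 585·845 + 678·107 + 686·341 + 141·678 = 403
s_5 = 585·403 + 678·845 + 686·107 + 141·341 = 859
s_6 = 585·859 + 678·403 + 686·845 + 141·107 = 284
s_7 = 585·284 + 678·859 + 686·403 + 141·845 = 948
s_8 = 585·948 + 678·284 + 686·859 + 141·403 = 809
s_9 = 585·809 + 678·948 + 686·284 + 141·859 = 181
s_10 = 585·181 + 678·809 + 686·948 + 141·284 = 771
s_11 = 585·771 + 678·181 + 686·809 + 141·948 = 136
s_12 = 585·136 + 678·771 + 686·181 + 141·809 = 36
s_13 = 585·36 + 678·136 + 686·771 + 141·181 = 746
s_14 = 585·746 + 678·36 + 686·136 + 141·771 = 921
s_15 = 585·921 + 678·746 + 686·36 + 141·136 = 743
s_16 = 585·743 + 678·921 + 686·746 + 141·36 = 876
s_17 = 585·876 + 678·743 + 686·921 + 141·746 = 573
s_18 = 585·573 + 678·876 + 686·743 + 141·921 = 706
s_19 = 585·706 + 678·573 + 686·876 + 141·743 = 766
s_20 = 585·766 + 678·706 + 686·573 + 141·876 = 502
s_21 = 585·502 + 678·766 + 686·706 + 141·573 = 842
s_22 = 585·842 + 678·502 + 686·766 + 141·706 = 952
s_23 = 585·952 + 678·842 + 686·502 + 141·766 = 80
s_24 = 585·80 + 678·952 + 686·842 + 141·502 = 698
s_25 = 585·698 + 678·80 + 686·952 + 141·842 = 357
s_26 = 585·357 + 678·698 + 686·80 + 141·952 = 434
s_27 = 585·434 + 678·357 + 686·698 + 141·80 = 251
s_28 = 585·251 + 678·434 + 686·357 + 141·698 = 414
s_29 = 585·414 + 678·251 + 686·434 + 141·357 = 652
s_30 = 585·652 + 678·414 + 686·251 + 141·434 = 509
s_31 = 585·509 + 678·652 + 686·414 + 141·251 = 775
s_32 = 585·775 + 678·509 + 686·652 + 141·414 = 495
s_33 = 585·495 + 678·775 + 686·509 + 141·652 = 935
s_34 = 585·935 + 678·495 + 686·775 + 141·509 = 756
s_35 = 585·756 + 678·935 + 686·495 + 141·775 = 436
s_36 = 585·436 + 678·756 + 686·935 + 141·495 = 648
s_37 = 585·648 + 678·436 + 686·756 + 141·935 = 322
s_38 = 585·322 + 678·648 + 686·436 + 141·756 = 190
s_39 = 585·190 + 678·322 + 686·648 + 141·436 = 18
s_40 = 585·18 + 678·190 + 686·322 + 141·648 = 587
s_41 = 585·587 + 678·18 + 686·190 + 141·322 = 607
s_42 = 585·607 + 678·587 + 686·18 + 141·190 = 154
s_43 = 585·154 + 678·607 + 686·587 + 141·18 = 774
s_44 = 585·774 + 678·154 + 686·607 + 141·587 = 957
s_45 = 585·957 + 678·774 + 686·154 + 141·607 = 472
s_46 = 585·472 + 678·957 + 686·774 + 141·154 = 468
s_47 = 585·468 + 678·472 + 686·957 + 141·774 = 309
s_48 = 585·309 + 678·468 + 686·472 + 141·957 = 266
s_49 = 585·266 + 678·309 + 686·468 + 141·472 = 1007
s_50 = 585·1007 + 678·266 + 686·309 + 141·468 = 63
s_51 = 585·63 + 678·1007 + 686·266 + 141·309 = 213
s_52 = 585·213 + 678·63 + 686·1007 + 141·266 = 644
s_53 = 585·644 + 678·213 + 686·63 + 141·1007 = 59
s_54 = 585·59 + 678·644 + 686·213 + 141·63 = 568
s_55 = 585·568 + 678·59 + 686·644 + 141·213 = 575
s_56 = 585·575 + 678·568 + 686·59 + 141·644 = 152
s_57 = 585·152 + 678·575 + 686·568 + 141·59 = 925
s_58 = 585·925 + 678·152 + 686·575 + 141·568 = 747
s_59 = 585·747 + 678·925 + 686·152 + 141·575 = 350
s_60 = 585·350 + 678·747 + 686·925 + 141·152 = 3
s_61 = 585·3 + 678·350 + 686·747 + 141·925 = 56
s_62 = 585·56 + 678·3 + 686·350 + 141·747 = 837
s_63 = 585·837 + 678·56 + 686·3 + 141·350 = 864
s_64 = 585·864 + 678·837 + 686·56 + 141·3 = 856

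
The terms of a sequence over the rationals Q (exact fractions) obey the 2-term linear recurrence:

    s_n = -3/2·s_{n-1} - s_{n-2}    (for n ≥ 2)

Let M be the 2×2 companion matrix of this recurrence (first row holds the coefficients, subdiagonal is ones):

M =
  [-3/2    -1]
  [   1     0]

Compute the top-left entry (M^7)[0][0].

93/128

(M^7)[0][0] is the top entry after applying M 7 times to the unit state (1, 0). Equivalently it is h_{8} for the auxiliary sequence (h_n) obeying the same recurrence with h_1 = 1 and h_i = 0 for 0 ≤ i < 1:
h_2 = -3/2·1 + -1·0 = -3/2
h_3 = -3/2·-3/2 + -1·1 = 5/4
h_4 = -3/2·5/4 + -1·-3/2 = -3/8
h_5 = -3/2·-3/8 + -1·5/4 = -11/16
h_6 = -3/2·-11/16 + -1·-3/8 = 45/32
h_7 = -3/2·45/32 + -1·-11/16 = -91/64
h_8 = -3/2·-91/64 + -1·45/32 = 93/128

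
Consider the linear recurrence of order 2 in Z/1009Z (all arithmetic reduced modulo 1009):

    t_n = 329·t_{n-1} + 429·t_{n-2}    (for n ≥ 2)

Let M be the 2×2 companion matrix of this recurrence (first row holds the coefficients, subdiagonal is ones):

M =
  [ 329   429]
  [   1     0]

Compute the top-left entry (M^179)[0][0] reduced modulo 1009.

554

(M^179)[0][0] is the top entry after applying M 179 times to the unit state (1, 0). Equivalently it is h_{180} for the auxiliary sequence (h_n) obeying the same recurrence with h_1 = 1 and h_i = 0 for 0 ≤ i < 1:
h_2 = 329·1 + 429·0 = 329
h_3 = 329·329 + 429·1 = 707
h_4 = 329·707 + 429·329 = 414
h_5 = 329·414 + 429·707 = 594
h_6 = 329·594 + 429·414 = 711
h_7 = 329·711 + 429·594 = 389
Continuing the recurrence:
  h_8 = 139;  h_9 = 722;  h_10 = 523;  h_11 = 512;  h_12 = 314;  h_13 = 74
  h_14 = 639;  h_15 = 826;  h_16 = 16;  h_17 = 414;  h_18 = 801;  h_19 = 202
  h_20 = 433;  h_21 = 72;  h_22 = 582;  h_23 = 386;  h_24 = 315;  h_25 = 835
  h_26 = 196;  h_27 = 937;  h_28 = 865;  h_29 = 438;  h_30 = 597;  h_31 = 895
  h_32 = 663;  h_33 = 718;  h_34 = 5;  h_35 = 913;  h_36 = 831;  h_37 = 145
  h_38 = 604;  h_39 = 599;  h_40 = 119;  h_41 = 485;  h_42 = 744;  h_43 = 809
  h_44 = 117;  h_45 = 116;  h_46 = 574;  h_47 = 486;  h_48 = 522;  h_49 = 848
  h_50 = 448;  h_51 = 630;  h_52 = 907;  h_53 = 606;  h_54 = 230;  h_55 = 656
  h_56 = 695;  h_57 = 534;  h_58 = 620;  h_59 = 205;  h_60 = 455;  h_61 = 525
  h_62 = 644;  h_63 = 204;  h_64 = 332;  h_65 = 998;  h_66 = 576;  h_67 = 138
  h_68 = 905;  h_69 = 770;  h_70 = 860;  h_71 = 807;  h_72 = 791;  h_73 = 33
  h_74 = 73;  h_75 = 841;  h_76 = 261;  h_77 = 680;  h_78 = 701;  h_79 = 696
  h_80 = 997;  h_81 = 8;  h_82 = 511;  h_83 = 21;  h_84 = 112;  h_85 = 452
  h_86 = 1;  h_87 = 509;  h_88 = 396;  h_89 = 540;  h_90 = 448;  h_91 = 677
  h_92 = 226;  h_93 = 538;  h_94 = 517;  h_95 = 322;  h_96 = 815;  h_97 = 655
  h_98 = 90;  h_99 = 842;  h_100 = 820;  h_101 = 373;  h_102 = 267;  h_103 = 655
  h_104 = 95;  h_105 = 469;  h_106 = 319;  h_107 = 425;  h_108 = 210;  h_109 = 174
  h_110 = 22;  h_111 = 155;  h_112 = 902;  h_113 = 13;  h_114 = 752;  h_115 = 735
  h_116 = 392;  h_117 = 323;  h_118 = 996;  h_119 = 93;  h_120 = 804;  h_121 = 704
  h_122 = 393;  h_123 = 470;  h_124 = 347;  h_125 = 985;  h_126 = 716;  h_127 = 261
  h_128 = 532;  h_129 = 441;  h_130 = 996;  h_131 = 265;  h_132 = 888;  h_133 = 219
  h_134 = 971;  h_135 = 729;  h_136 = 550;  h_137 = 290;  h_138 = 408;  h_139 = 338
  h_140 = 687;  h_141 = 722;  h_142 = 518;  h_143 = 885;  h_144 = 815;  h_145 = 22
  h_146 = 696;  h_147 = 298;  h_148 = 89;  h_149 = 728;  h_150 = 218;  h_151 = 614
  h_152 = 900;  h_153 = 520;  h_154 = 212;  h_155 = 218;  h_156 = 221;  h_157 = 755
  h_158 = 144;  h_159 = 968;  h_160 = 864;  h_161 = 291;  h_162 = 237;  h_163 = 3
  h_164 = 751;  h_165 = 152;  h_166 = 875;  h_167 = 942;  h_168 = 182;  h_169 = 865
  h_170 = 432;  h_171 = 641;  h_172 = 689;  h_173 = 197;  h_174 = 181;  h_175 = 784
  h_176 = 597;  h_177 = 1006;  h_178 = 858
h_179 = 329·858 + 429·1006 = 493
h_180 = 329·493 + 429·858 = 554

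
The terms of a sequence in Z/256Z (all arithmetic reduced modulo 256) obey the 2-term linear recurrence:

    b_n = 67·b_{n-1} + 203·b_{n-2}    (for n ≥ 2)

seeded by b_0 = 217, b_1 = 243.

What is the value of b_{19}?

3

b_2 = 67·243 + 203·217 = 172
b_3 = 67·172 + 203·243 = 181
b_4 = 67·181 + 203·172 = 195
b_5 = 67·195 + 203·181 = 144
b_6 = 67·144 + 203·195 = 81
b_7 = 67·81 + 203·144 = 99
b_8 = 67·99 + 203·81 = 36
b_9 = 67·36 + 203·99 = 237
b_10 = 67·237 + 203·36 = 147
b_11 = 67·147 + 203·237 = 104
b_12 = 67·104 + 203·147 = 201
b_13 = 67·201 + 203·104 = 19
b_14 = 67·19 + 203·201 = 92
b_15 = 67·92 + 203·19 = 37
b_16 = 67·37 + 203·92 = 163
b_17 = 67·163 + 203·37 = 0
b_18 = 67·0 + 203·163 = 65
b_19 = 67·65 + 203·0 = 3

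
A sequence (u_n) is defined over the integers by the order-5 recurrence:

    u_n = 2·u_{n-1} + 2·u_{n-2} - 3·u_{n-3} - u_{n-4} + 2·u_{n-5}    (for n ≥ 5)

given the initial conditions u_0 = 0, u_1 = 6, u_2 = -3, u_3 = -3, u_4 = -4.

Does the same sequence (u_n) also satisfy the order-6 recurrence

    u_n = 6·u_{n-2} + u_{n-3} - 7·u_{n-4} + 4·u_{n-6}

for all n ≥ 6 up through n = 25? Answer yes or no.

Terms u_0..u_25: 0, 6, -3, -3, -4, -11, -6, -25, -31, -91, -185, -446, -1008, -2324, -5323, -12194, -27946, -64003, -146641, -335902, -769519, -1762808, -4038313, -9251065, -21192617, -48548655
n=6: candidate gives -6, actual u_6 = -6 ✓
n=7: candidate gives -25, actual u_7 = -25 ✓
n=8: candidate gives -31, actual u_8 = -31 ✓
n=9: candidate gives -91, actual u_9 = -91 ✓
n=10: candidate gives -185, actual u_10 = -185 ✓
n=11: candidate gives -446, actual u_11 = -446 ✓
n=12: candidate gives -1008, actual u_12 = -1008 ✓
n=13: candidate gives -2324, actual u_13 = -2324 ✓
n=14: candidate gives -5323, actual u_14 = -5323 ✓
n=15: candidate gives -12194, actual u_15 = -12194 ✓
n=16: candidate gives -27946, actual u_16 = -27946 ✓
n=17: candidate gives -64003, actual u_17 = -64003 ✓
n=18: candidate gives -146641, actual u_18 = -146641 ✓
n=19: candidate gives -335902, actual u_19 = -335902 ✓
n=20: candidate gives -769519, actual u_20 = -769519 ✓
n=21: candidate gives -1762808, actual u_21 = -1762808 ✓
n=22: candidate gives -4038313, actual u_22 = -4038313 ✓
n=23: candidate gives -9251065, actual u_23 = -9251065 ✓
n=24: candidate gives -21192617, actual u_24 = -21192617 ✓
n=25: candidate gives -48548655, actual u_25 = -48548655 ✓

yes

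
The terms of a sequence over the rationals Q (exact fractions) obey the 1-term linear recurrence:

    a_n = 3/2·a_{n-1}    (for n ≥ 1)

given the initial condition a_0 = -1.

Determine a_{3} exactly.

a_1 = 3/2·-1 = -3/2
a_2 = 3/2·-3/2 = -9/4
a_3 = 3/2·-9/4 = -27/8

-27/8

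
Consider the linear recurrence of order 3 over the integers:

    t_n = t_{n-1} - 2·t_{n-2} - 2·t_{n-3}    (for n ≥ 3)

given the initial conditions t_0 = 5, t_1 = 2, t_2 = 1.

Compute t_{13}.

2273

t_3 = 1·1 + -2·2 + -2·5 = -13
t_4 = 1·-13 + -2·1 + -2·2 = -19
t_5 = 1·-19 + -2·-13 + -2·1 = 5
t_6 = 1·5 + -2·-19 + -2·-13 = 69
t_7 = 1·69 + -2·5 + -2·-19 = 97
t_8 = 1·97 + -2·69 + -2·5 = -51
t_9 = 1·-51 + -2·97 + -2·69 = -383
t_10 = 1·-383 + -2·-51 + -2·97 = -475
t_11 = 1·-475 + -2·-383 + -2·-51 = 393
t_12 = 1·393 + -2·-475 + -2·-383 = 2109
t_13 = 1·2109 + -2·393 + -2·-475 = 2273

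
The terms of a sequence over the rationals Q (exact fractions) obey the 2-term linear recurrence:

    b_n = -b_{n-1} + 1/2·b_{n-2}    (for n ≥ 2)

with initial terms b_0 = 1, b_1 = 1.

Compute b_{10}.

-265/32

b_2 = -1·1 + 1/2·1 = -1/2
b_3 = -1·-1/2 + 1/2·1 = 1
b_4 = -1·1 + 1/2·-1/2 = -5/4
b_5 = -1·-5/4 + 1/2·1 = 7/4
b_6 = -1·7/4 + 1/2·-5/4 = -19/8
b_7 = -1·-19/8 + 1/2·7/4 = 13/4
b_8 = -1·13/4 + 1/2·-19/8 = -71/16
b_9 = -1·-71/16 + 1/2·13/4 = 97/16
b_10 = -1·97/16 + 1/2·-71/16 = -265/32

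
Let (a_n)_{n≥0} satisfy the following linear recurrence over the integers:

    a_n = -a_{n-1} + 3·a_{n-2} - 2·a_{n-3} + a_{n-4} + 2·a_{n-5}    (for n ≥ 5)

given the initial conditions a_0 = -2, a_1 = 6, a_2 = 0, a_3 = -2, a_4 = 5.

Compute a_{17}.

-873978

a_5 = -1·5 + 3·-2 + -2·0 + 1·6 + 2·-2 = -9
a_6 = -1·-9 + 3·5 + -2·-2 + 1·0 + 2·6 = 40
a_7 = -1·40 + 3·-9 + -2·5 + 1·-2 + 2·0 = -79
a_8 = -1·-79 + 3·40 + -2·-9 + 1·5 + 2·-2 = 218
a_9 = -1·218 + 3·-79 + -2·40 + 1·-9 + 2·5 = -534
a_10 = -1·-534 + 3·218 + -2·-79 + 1·40 + 2·-9 = 1368
a_11 = -1·1368 + 3·-534 + -2·218 + 1·-79 + 2·40 = -3405
a_12 = -1·-3405 + 3·1368 + -2·-534 + 1·218 + 2·-79 = 8637
a_13 = -1·8637 + 3·-3405 + -2·1368 + 1·-534 + 2·218 = -21686
a_14 = -1·-21686 + 3·8637 + -2·-3405 + 1·1368 + 2·-534 = 54707
a_15 = -1·54707 + 3·-21686 + -2·8637 + 1·-3405 + 2·1368 = -137708
a_16 = -1·-137708 + 3·54707 + -2·-21686 + 1·8637 + 2·-3405 = 347028
a_17 = -1·347028 + 3·-137708 + -2·54707 + 1·-21686 + 2·8637 = -873978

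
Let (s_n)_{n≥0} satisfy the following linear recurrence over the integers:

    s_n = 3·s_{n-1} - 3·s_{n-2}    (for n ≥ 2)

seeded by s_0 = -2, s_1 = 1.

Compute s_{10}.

s_2 = 3·1 + -3·-2 = 9
s_3 = 3·9 + -3·1 = 24
s_4 = 3·24 + -3·9 = 45
s_5 = 3·45 + -3·24 = 63
s_6 = 3·63 + -3·45 = 54
s_7 = 3·54 + -3·63 = -27
s_8 = 3·-27 + -3·54 = -243
s_9 = 3·-243 + -3·-27 = -648
s_10 = 3·-648 + -3·-243 = -1215

-1215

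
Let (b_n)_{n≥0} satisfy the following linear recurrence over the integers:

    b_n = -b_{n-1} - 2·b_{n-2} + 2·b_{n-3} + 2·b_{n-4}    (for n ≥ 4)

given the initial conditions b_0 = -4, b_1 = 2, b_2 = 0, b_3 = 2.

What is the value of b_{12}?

b_4 = -1·2 + -2·0 + 2·2 + 2·-4 = -6
b_5 = -1·-6 + -2·2 + 2·0 + 2·2 = 6
b_6 = -1·6 + -2·-6 + 2·2 + 2·0 = 10
b_7 = -1·10 + -2·6 + 2·-6 + 2·2 = -30
b_8 = -1·-30 + -2·10 + 2·6 + 2·-6 = 10
b_9 = -1·10 + -2·-30 + 2·10 + 2·6 = 82
b_10 = -1·82 + -2·10 + 2·-30 + 2·10 = -142
b_11 = -1·-142 + -2·82 + 2·10 + 2·-30 = -62
b_12 = -1·-62 + -2·-142 + 2·82 + 2·10 = 530

530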